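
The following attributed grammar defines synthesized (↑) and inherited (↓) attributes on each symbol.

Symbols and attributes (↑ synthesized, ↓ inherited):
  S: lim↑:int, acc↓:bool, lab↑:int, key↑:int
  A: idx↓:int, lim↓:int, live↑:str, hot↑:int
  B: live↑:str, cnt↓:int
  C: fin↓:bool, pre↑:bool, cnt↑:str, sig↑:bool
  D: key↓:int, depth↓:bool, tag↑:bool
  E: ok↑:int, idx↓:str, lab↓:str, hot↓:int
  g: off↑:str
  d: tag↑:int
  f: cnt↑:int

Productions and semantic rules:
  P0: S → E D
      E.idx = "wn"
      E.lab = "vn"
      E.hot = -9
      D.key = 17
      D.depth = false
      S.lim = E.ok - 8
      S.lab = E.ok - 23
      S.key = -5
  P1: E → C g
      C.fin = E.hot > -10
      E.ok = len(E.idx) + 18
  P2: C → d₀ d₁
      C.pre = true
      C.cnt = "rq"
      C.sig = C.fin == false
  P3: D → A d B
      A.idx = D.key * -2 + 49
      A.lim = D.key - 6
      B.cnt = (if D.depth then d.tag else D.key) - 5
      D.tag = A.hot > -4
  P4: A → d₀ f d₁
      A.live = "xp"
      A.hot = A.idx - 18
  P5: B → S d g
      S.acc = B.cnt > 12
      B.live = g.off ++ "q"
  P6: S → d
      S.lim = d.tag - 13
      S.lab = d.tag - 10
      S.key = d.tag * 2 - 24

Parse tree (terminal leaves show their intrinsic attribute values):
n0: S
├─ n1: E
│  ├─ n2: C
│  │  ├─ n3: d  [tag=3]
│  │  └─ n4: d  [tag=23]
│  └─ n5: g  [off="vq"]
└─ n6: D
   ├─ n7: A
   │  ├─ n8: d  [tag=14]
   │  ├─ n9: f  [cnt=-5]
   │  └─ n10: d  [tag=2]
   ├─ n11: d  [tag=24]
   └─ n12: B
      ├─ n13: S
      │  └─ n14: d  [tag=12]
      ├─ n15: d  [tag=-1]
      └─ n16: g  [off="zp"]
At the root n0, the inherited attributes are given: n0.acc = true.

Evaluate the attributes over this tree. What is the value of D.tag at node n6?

1. n0.acc = true  [given at root]
2. n1.idx = "wn"  ["wn"]
3. n1.lab = "vn"  ["vn"]
4. n1.hot = -9  [-9]
5. n2.fin = true  [E.hot > -10]
6. n3.tag = 3  [terminal]
7. n4.tag = 23  [terminal]
8. n2.pre = true  [true]
9. n2.cnt = "rq"  ["rq"]
10. n2.sig = false  [C.fin == false]
11. n5.off = "vq"  [terminal]
12. n1.ok = 20  [len(E.idx) + 18]
13. n6.key = 17  [17]
14. n6.depth = false  [false]
15. n7.idx = 15  [D.key * -2 + 49]
16. n7.lim = 11  [D.key - 6]
17. n8.tag = 14  [terminal]
18. n9.cnt = -5  [terminal]
19. n10.tag = 2  [terminal]
20. n7.live = "xp"  ["xp"]
21. n7.hot = -3  [A.idx - 18]
22. n11.tag = 24  [terminal]
23. n12.cnt = 12  [(if D.depth then d.tag else D.key) - 5]
24. n13.acc = false  [B.cnt > 12]
25. n14.tag = 12  [terminal]
26. n13.lim = -1  [d.tag - 13]
27. n13.lab = 2  [d.tag - 10]
28. n13.key = 0  [d.tag * 2 - 24]
29. n15.tag = -1  [terminal]
30. n16.off = "zp"  [terminal]
31. n12.live = "zpq"  [g.off ++ "q"]
32. n6.tag = true  [A.hot > -4]
33. n0.lim = 12  [E.ok - 8]
34. n0.lab = -3  [E.ok - 23]
35. n0.key = -5  [-5]

true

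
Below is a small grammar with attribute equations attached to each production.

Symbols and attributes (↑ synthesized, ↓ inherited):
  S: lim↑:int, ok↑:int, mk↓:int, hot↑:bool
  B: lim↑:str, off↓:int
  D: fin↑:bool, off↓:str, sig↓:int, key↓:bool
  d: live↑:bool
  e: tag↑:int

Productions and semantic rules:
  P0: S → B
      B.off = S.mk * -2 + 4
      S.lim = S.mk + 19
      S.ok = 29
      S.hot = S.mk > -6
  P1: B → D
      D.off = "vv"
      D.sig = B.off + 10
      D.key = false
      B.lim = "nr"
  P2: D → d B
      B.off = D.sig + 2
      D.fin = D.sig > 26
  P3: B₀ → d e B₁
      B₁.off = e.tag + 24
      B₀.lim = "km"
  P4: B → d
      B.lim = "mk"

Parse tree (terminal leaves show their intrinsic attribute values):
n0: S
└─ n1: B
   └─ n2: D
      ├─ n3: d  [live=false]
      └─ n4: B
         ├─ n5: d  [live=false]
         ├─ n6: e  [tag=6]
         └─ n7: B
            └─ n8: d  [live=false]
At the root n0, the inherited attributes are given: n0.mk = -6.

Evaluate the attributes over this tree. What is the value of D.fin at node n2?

1. n0.mk = -6  [given at root]
2. n1.off = 16  [S.mk * -2 + 4]
3. n2.off = "vv"  ["vv"]
4. n2.sig = 26  [B.off + 10]
5. n2.key = false  [false]
6. n3.live = false  [terminal]
7. n4.off = 28  [D.sig + 2]
8. n5.live = false  [terminal]
9. n6.tag = 6  [terminal]
10. n7.off = 30  [e.tag + 24]
11. n8.live = false  [terminal]
12. n7.lim = "mk"  ["mk"]
13. n4.lim = "km"  ["km"]
14. n2.fin = false  [D.sig > 26]
15. n1.lim = "nr"  ["nr"]
16. n0.lim = 13  [S.mk + 19]
17. n0.ok = 29  [29]
18. n0.hot = false  [S.mk > -6]

false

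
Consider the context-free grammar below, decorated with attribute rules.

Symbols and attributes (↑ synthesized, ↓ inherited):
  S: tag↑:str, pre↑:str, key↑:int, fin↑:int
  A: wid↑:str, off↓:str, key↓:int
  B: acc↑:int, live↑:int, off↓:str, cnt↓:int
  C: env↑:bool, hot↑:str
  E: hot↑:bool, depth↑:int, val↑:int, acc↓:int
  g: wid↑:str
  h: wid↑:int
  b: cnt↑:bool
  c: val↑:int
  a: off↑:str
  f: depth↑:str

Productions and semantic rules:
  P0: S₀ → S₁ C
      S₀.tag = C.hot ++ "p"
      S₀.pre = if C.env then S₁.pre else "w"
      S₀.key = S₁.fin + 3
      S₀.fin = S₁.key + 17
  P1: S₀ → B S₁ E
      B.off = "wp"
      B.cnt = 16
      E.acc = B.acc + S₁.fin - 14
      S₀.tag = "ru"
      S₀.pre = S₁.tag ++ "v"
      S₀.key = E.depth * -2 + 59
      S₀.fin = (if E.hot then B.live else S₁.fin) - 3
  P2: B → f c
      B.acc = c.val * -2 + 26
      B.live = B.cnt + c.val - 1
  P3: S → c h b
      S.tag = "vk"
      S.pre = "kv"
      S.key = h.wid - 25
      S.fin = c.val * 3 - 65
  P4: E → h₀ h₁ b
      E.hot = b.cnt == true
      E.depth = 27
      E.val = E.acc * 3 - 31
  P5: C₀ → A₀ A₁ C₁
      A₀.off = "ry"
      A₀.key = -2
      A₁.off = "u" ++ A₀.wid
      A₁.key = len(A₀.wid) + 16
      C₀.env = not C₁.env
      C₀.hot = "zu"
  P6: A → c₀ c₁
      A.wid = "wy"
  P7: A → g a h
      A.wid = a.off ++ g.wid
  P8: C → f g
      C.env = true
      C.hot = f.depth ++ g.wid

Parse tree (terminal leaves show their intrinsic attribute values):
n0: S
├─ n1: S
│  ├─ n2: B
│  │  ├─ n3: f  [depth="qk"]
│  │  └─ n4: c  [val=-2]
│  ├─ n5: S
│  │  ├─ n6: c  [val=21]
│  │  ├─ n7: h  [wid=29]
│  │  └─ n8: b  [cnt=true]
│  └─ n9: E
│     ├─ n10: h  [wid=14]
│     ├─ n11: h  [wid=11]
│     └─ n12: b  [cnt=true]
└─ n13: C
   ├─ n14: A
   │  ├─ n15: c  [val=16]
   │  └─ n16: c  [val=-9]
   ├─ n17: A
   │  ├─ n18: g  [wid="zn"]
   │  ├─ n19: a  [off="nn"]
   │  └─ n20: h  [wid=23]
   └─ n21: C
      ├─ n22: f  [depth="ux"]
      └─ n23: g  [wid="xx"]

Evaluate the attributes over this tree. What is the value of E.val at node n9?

11

1. n2.off = "wp"  ["wp"]
2. n2.cnt = 16  [16]
3. n3.depth = "qk"  [terminal]
4. n4.val = -2  [terminal]
5. n2.acc = 30  [c.val * -2 + 26]
6. n2.live = 13  [B.cnt + c.val - 1]
7. n6.val = 21  [terminal]
8. n7.wid = 29  [terminal]
9. n8.cnt = true  [terminal]
10. n5.tag = "vk"  ["vk"]
11. n5.pre = "kv"  ["kv"]
12. n5.key = 4  [h.wid - 25]
13. n5.fin = -2  [c.val * 3 - 65]
14. n9.acc = 14  [B.acc + S₁.fin - 14]
15. n10.wid = 14  [terminal]
16. n11.wid = 11  [terminal]
17. n12.cnt = true  [terminal]
18. n9.hot = true  [b.cnt == true]
19. n9.depth = 27  [27]
20. n9.val = 11  [E.acc * 3 - 31]
21. n1.tag = "ru"  ["ru"]
22. n1.pre = "vkv"  [S₁.tag ++ "v"]
23. n1.key = 5  [E.depth * -2 + 59]
24. n1.fin = 10  [(if E.hot then B.live else S₁.fin) - 3]
25. n14.off = "ry"  ["ry"]
26. n14.key = -2  [-2]
27. n15.val = 16  [terminal]
28. n16.val = -9  [terminal]
29. n14.wid = "wy"  ["wy"]
30. n17.off = "uwy"  ["u" ++ A₀.wid]
31. n17.key = 18  [len(A₀.wid) + 16]
32. n18.wid = "zn"  [terminal]
33. n19.off = "nn"  [terminal]
34. n20.wid = 23  [terminal]
35. n17.wid = "nnzn"  [a.off ++ g.wid]
36. n22.depth = "ux"  [terminal]
37. n23.wid = "xx"  [terminal]
38. n21.env = true  [true]
39. n21.hot = "uxxx"  [f.depth ++ g.wid]
40. n13.env = false  [not C₁.env]
41. n13.hot = "zu"  ["zu"]
42. n0.tag = "zup"  [C.hot ++ "p"]
43. n0.pre = "w"  [if C.env then S₁.pre else "w"]
44. n0.key = 13  [S₁.fin + 3]
45. n0.fin = 22  [S₁.key + 17]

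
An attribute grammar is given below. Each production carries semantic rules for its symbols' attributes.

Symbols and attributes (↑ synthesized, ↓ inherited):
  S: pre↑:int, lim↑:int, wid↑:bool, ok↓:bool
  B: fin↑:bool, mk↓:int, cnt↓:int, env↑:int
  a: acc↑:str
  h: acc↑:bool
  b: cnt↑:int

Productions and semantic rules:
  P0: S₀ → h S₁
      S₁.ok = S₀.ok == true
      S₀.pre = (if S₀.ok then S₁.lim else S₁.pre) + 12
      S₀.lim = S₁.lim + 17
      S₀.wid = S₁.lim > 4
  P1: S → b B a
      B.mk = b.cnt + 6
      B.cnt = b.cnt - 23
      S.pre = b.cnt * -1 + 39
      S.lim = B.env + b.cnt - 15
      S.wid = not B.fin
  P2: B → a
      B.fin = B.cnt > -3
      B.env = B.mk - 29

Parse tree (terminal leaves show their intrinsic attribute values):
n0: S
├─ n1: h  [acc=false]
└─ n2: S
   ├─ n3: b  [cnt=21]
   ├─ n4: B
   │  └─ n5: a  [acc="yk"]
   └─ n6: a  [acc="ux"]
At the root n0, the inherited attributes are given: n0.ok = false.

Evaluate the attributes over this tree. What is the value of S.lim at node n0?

1. n0.ok = false  [given at root]
2. n1.acc = false  [terminal]
3. n2.ok = false  [S₀.ok == true]
4. n3.cnt = 21  [terminal]
5. n4.mk = 27  [b.cnt + 6]
6. n4.cnt = -2  [b.cnt - 23]
7. n5.acc = "yk"  [terminal]
8. n4.fin = true  [B.cnt > -3]
9. n4.env = -2  [B.mk - 29]
10. n6.acc = "ux"  [terminal]
11. n2.pre = 18  [b.cnt * -1 + 39]
12. n2.lim = 4  [B.env + b.cnt - 15]
13. n2.wid = false  [not B.fin]
14. n0.pre = 30  [(if S₀.ok then S₁.lim else S₁.pre) + 12]
15. n0.lim = 21  [S₁.lim + 17]
16. n0.wid = false  [S₁.lim > 4]

21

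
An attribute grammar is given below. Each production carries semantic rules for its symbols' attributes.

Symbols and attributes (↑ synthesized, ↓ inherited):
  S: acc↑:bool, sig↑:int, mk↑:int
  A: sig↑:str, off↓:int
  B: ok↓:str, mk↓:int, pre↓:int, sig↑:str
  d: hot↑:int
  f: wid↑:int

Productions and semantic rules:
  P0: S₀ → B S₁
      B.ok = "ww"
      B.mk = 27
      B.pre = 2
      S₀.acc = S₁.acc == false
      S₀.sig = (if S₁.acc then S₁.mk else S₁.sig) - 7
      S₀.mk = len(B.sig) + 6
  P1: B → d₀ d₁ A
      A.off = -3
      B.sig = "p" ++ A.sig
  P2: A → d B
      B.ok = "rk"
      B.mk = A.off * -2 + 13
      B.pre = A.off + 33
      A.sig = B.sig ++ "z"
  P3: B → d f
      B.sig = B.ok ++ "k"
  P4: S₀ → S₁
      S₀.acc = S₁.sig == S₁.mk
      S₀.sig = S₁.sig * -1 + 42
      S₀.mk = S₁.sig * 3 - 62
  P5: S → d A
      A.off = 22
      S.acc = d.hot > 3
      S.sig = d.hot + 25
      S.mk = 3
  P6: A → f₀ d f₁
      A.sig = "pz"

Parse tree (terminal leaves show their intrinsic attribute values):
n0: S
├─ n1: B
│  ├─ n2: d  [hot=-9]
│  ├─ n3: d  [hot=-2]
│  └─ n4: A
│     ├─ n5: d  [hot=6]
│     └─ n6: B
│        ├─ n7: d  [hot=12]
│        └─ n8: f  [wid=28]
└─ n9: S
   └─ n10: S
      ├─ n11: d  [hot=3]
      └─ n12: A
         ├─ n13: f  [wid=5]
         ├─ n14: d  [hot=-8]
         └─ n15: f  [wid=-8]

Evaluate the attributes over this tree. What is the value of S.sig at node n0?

7

1. n1.ok = "ww"  ["ww"]
2. n1.mk = 27  [27]
3. n1.pre = 2  [2]
4. n2.hot = -9  [terminal]
5. n3.hot = -2  [terminal]
6. n4.off = -3  [-3]
7. n5.hot = 6  [terminal]
8. n6.ok = "rk"  ["rk"]
9. n6.mk = 19  [A.off * -2 + 13]
10. n6.pre = 30  [A.off + 33]
11. n7.hot = 12  [terminal]
12. n8.wid = 28  [terminal]
13. n6.sig = "rkk"  [B.ok ++ "k"]
14. n4.sig = "rkkz"  [B.sig ++ "z"]
15. n1.sig = "prkkz"  ["p" ++ A.sig]
16. n11.hot = 3  [terminal]
17. n12.off = 22  [22]
18. n13.wid = 5  [terminal]
19. n14.hot = -8  [terminal]
20. n15.wid = -8  [terminal]
21. n12.sig = "pz"  ["pz"]
22. n10.acc = false  [d.hot > 3]
23. n10.sig = 28  [d.hot + 25]
24. n10.mk = 3  [3]
25. n9.acc = false  [S₁.sig == S₁.mk]
26. n9.sig = 14  [S₁.sig * -1 + 42]
27. n9.mk = 22  [S₁.sig * 3 - 62]
28. n0.acc = true  [S₁.acc == false]
29. n0.sig = 7  [(if S₁.acc then S₁.mk else S₁.sig) - 7]
30. n0.mk = 11  [len(B.sig) + 6]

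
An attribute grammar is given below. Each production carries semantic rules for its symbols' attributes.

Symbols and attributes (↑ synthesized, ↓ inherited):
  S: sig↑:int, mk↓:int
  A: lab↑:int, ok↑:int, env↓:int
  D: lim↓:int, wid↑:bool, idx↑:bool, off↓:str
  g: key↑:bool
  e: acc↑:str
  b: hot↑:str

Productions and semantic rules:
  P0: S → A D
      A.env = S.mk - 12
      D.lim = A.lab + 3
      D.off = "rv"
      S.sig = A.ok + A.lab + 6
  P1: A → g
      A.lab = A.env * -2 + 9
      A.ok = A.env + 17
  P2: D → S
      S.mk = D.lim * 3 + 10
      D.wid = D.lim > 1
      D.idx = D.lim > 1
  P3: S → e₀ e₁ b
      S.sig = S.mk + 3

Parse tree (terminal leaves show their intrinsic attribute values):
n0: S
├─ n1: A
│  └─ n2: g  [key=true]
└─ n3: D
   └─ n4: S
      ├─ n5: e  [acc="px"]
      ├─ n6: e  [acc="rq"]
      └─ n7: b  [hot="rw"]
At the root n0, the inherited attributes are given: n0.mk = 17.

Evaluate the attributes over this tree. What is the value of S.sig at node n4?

19

1. n0.mk = 17  [given at root]
2. n1.env = 5  [S.mk - 12]
3. n2.key = true  [terminal]
4. n1.lab = -1  [A.env * -2 + 9]
5. n1.ok = 22  [A.env + 17]
6. n3.lim = 2  [A.lab + 3]
7. n3.off = "rv"  ["rv"]
8. n4.mk = 16  [D.lim * 3 + 10]
9. n5.acc = "px"  [terminal]
10. n6.acc = "rq"  [terminal]
11. n7.hot = "rw"  [terminal]
12. n4.sig = 19  [S.mk + 3]
13. n3.wid = true  [D.lim > 1]
14. n3.idx = true  [D.lim > 1]
15. n0.sig = 27  [A.ok + A.lab + 6]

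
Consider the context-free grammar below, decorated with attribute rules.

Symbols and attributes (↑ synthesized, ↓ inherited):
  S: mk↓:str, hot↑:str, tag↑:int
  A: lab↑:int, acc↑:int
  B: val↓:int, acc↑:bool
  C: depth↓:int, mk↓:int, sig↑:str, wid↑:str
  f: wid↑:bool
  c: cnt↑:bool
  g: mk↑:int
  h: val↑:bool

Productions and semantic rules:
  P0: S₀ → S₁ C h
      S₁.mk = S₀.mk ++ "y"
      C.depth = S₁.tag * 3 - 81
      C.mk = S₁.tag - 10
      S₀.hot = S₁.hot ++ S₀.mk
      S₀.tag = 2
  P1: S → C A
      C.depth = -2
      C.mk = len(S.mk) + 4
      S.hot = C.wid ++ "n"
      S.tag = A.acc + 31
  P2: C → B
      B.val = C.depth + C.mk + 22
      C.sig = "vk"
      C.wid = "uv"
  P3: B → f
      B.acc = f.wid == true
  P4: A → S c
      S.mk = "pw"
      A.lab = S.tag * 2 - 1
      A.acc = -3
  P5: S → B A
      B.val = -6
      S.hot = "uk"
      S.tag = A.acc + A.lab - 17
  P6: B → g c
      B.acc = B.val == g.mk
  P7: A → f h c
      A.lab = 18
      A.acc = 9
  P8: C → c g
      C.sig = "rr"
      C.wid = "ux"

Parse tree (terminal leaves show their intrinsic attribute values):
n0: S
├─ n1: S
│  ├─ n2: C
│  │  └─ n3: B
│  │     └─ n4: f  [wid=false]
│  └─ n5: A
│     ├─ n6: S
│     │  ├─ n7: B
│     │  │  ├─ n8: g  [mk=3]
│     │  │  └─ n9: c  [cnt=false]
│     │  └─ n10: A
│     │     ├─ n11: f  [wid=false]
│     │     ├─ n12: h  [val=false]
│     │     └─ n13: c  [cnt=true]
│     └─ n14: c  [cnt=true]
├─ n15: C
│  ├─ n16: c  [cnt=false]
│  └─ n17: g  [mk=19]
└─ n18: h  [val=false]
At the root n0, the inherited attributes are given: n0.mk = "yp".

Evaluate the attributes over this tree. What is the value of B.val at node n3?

27

1. n0.mk = "yp"  [given at root]
2. n1.mk = "ypy"  [S₀.mk ++ "y"]
3. n2.depth = -2  [-2]
4. n2.mk = 7  [len(S.mk) + 4]
5. n3.val = 27  [C.depth + C.mk + 22]
6. n4.wid = false  [terminal]
7. n3.acc = false  [f.wid == true]
8. n2.sig = "vk"  ["vk"]
9. n2.wid = "uv"  ["uv"]
10. n6.mk = "pw"  ["pw"]
11. n7.val = -6  [-6]
12. n8.mk = 3  [terminal]
13. n9.cnt = false  [terminal]
14. n7.acc = false  [B.val == g.mk]
15. n11.wid = false  [terminal]
16. n12.val = false  [terminal]
17. n13.cnt = true  [terminal]
18. n10.lab = 18  [18]
19. n10.acc = 9  [9]
20. n6.hot = "uk"  ["uk"]
21. n6.tag = 10  [A.acc + A.lab - 17]
22. n14.cnt = true  [terminal]
23. n5.lab = 19  [S.tag * 2 - 1]
24. n5.acc = -3  [-3]
25. n1.hot = "uvn"  [C.wid ++ "n"]
26. n1.tag = 28  [A.acc + 31]
27. n15.depth = 3  [S₁.tag * 3 - 81]
28. n15.mk = 18  [S₁.tag - 10]
29. n16.cnt = false  [terminal]
30. n17.mk = 19  [terminal]
31. n15.sig = "rr"  ["rr"]
32. n15.wid = "ux"  ["ux"]
33. n18.val = false  [terminal]
34. n0.hot = "uvnyp"  [S₁.hot ++ S₀.mk]
35. n0.tag = 2  [2]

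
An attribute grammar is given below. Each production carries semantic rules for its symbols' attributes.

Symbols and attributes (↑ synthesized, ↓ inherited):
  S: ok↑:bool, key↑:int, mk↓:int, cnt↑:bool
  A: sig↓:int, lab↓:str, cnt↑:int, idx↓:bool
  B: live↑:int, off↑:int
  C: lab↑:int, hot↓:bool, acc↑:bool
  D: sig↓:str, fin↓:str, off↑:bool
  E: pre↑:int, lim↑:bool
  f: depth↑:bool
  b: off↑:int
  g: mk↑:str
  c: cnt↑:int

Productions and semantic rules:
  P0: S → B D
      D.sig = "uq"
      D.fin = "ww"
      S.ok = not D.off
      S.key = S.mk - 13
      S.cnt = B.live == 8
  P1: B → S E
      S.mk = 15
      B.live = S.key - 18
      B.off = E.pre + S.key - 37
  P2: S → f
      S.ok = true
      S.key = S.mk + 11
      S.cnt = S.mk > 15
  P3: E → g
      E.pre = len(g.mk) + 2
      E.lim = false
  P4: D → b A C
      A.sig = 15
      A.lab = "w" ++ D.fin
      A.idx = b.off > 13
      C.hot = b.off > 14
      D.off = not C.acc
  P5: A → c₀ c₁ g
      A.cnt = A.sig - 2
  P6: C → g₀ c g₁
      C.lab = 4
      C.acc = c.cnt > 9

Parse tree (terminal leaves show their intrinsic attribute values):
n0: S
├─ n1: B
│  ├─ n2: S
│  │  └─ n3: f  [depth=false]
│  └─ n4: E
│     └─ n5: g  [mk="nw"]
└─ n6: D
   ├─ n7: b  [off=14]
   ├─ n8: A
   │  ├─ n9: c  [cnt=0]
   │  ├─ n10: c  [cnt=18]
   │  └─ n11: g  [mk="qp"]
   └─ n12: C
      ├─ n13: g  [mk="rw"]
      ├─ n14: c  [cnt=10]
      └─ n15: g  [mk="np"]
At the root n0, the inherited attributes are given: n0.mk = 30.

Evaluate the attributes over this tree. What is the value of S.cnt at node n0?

1. n0.mk = 30  [given at root]
2. n2.mk = 15  [15]
3. n3.depth = false  [terminal]
4. n2.ok = true  [true]
5. n2.key = 26  [S.mk + 11]
6. n2.cnt = false  [S.mk > 15]
7. n5.mk = "nw"  [terminal]
8. n4.pre = 4  [len(g.mk) + 2]
9. n4.lim = false  [false]
10. n1.live = 8  [S.key - 18]
11. n1.off = -7  [E.pre + S.key - 37]
12. n6.sig = "uq"  ["uq"]
13. n6.fin = "ww"  ["ww"]
14. n7.off = 14  [terminal]
15. n8.sig = 15  [15]
16. n8.lab = "www"  ["w" ++ D.fin]
17. n8.idx = true  [b.off > 13]
18. n9.cnt = 0  [terminal]
19. n10.cnt = 18  [terminal]
20. n11.mk = "qp"  [terminal]
21. n8.cnt = 13  [A.sig - 2]
22. n12.hot = false  [b.off > 14]
23. n13.mk = "rw"  [terminal]
24. n14.cnt = 10  [terminal]
25. n15.mk = "np"  [terminal]
26. n12.lab = 4  [4]
27. n12.acc = true  [c.cnt > 9]
28. n6.off = false  [not C.acc]
29. n0.ok = true  [not D.off]
30. n0.key = 17  [S.mk - 13]
31. n0.cnt = true  [B.live == 8]

true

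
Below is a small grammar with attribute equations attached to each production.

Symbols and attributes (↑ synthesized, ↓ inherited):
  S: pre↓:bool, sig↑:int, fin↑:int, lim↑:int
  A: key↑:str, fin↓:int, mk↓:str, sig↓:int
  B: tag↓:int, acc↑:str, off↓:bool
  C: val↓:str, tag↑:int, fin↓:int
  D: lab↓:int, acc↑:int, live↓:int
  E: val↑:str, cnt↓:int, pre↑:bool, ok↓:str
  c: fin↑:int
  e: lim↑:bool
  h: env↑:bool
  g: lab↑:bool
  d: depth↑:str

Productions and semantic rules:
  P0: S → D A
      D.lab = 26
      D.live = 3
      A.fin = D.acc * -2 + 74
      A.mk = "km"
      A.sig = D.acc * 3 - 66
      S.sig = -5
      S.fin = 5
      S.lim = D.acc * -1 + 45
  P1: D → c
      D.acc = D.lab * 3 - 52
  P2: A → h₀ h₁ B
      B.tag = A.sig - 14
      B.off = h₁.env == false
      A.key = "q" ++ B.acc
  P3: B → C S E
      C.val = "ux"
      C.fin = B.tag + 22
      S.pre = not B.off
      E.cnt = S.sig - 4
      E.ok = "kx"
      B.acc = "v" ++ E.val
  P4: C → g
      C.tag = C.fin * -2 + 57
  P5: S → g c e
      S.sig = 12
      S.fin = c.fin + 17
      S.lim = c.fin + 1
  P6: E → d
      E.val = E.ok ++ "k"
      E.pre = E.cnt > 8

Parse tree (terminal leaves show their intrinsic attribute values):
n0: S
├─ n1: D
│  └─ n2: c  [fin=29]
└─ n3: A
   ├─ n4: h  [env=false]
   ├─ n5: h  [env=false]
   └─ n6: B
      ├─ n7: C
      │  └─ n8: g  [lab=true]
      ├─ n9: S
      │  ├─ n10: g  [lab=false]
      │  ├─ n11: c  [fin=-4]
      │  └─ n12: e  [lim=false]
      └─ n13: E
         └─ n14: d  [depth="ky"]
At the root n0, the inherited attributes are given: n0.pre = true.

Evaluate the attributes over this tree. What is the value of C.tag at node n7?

17

1. n0.pre = true  [given at root]
2. n1.lab = 26  [26]
3. n1.live = 3  [3]
4. n2.fin = 29  [terminal]
5. n1.acc = 26  [D.lab * 3 - 52]
6. n3.fin = 22  [D.acc * -2 + 74]
7. n3.mk = "km"  ["km"]
8. n3.sig = 12  [D.acc * 3 - 66]
9. n4.env = false  [terminal]
10. n5.env = false  [terminal]
11. n6.tag = -2  [A.sig - 14]
12. n6.off = true  [h₁.env == false]
13. n7.val = "ux"  ["ux"]
14. n7.fin = 20  [B.tag + 22]
15. n8.lab = true  [terminal]
16. n7.tag = 17  [C.fin * -2 + 57]
17. n9.pre = false  [not B.off]
18. n10.lab = false  [terminal]
19. n11.fin = -4  [terminal]
20. n12.lim = false  [terminal]
21. n9.sig = 12  [12]
22. n9.fin = 13  [c.fin + 17]
23. n9.lim = -3  [c.fin + 1]
24. n13.cnt = 8  [S.sig - 4]
25. n13.ok = "kx"  ["kx"]
26. n14.depth = "ky"  [terminal]
27. n13.val = "kxk"  [E.ok ++ "k"]
28. n13.pre = false  [E.cnt > 8]
29. n6.acc = "vkxk"  ["v" ++ E.val]
30. n3.key = "qvkxk"  ["q" ++ B.acc]
31. n0.sig = -5  [-5]
32. n0.fin = 5  [5]
33. n0.lim = 19  [D.acc * -1 + 45]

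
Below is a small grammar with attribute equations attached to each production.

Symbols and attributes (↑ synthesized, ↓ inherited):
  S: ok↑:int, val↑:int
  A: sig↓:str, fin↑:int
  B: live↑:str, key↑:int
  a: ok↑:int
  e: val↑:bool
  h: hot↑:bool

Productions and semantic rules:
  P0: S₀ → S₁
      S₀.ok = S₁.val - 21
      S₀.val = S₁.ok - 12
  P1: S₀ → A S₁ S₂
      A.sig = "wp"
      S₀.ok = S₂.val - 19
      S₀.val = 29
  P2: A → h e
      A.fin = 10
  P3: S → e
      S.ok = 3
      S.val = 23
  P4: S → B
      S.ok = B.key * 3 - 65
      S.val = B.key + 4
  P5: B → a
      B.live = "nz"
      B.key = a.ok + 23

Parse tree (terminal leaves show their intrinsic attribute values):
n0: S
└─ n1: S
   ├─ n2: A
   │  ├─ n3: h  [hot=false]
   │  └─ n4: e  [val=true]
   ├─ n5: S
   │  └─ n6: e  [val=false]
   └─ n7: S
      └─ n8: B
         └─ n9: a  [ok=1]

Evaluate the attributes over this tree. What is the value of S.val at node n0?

1. n2.sig = "wp"  ["wp"]
2. n3.hot = false  [terminal]
3. n4.val = true  [terminal]
4. n2.fin = 10  [10]
5. n6.val = false  [terminal]
6. n5.ok = 3  [3]
7. n5.val = 23  [23]
8. n9.ok = 1  [terminal]
9. n8.live = "nz"  ["nz"]
10. n8.key = 24  [a.ok + 23]
11. n7.ok = 7  [B.key * 3 - 65]
12. n7.val = 28  [B.key + 4]
13. n1.ok = 9  [S₂.val - 19]
14. n1.val = 29  [29]
15. n0.ok = 8  [S₁.val - 21]
16. n0.val = -3  [S₁.ok - 12]

-3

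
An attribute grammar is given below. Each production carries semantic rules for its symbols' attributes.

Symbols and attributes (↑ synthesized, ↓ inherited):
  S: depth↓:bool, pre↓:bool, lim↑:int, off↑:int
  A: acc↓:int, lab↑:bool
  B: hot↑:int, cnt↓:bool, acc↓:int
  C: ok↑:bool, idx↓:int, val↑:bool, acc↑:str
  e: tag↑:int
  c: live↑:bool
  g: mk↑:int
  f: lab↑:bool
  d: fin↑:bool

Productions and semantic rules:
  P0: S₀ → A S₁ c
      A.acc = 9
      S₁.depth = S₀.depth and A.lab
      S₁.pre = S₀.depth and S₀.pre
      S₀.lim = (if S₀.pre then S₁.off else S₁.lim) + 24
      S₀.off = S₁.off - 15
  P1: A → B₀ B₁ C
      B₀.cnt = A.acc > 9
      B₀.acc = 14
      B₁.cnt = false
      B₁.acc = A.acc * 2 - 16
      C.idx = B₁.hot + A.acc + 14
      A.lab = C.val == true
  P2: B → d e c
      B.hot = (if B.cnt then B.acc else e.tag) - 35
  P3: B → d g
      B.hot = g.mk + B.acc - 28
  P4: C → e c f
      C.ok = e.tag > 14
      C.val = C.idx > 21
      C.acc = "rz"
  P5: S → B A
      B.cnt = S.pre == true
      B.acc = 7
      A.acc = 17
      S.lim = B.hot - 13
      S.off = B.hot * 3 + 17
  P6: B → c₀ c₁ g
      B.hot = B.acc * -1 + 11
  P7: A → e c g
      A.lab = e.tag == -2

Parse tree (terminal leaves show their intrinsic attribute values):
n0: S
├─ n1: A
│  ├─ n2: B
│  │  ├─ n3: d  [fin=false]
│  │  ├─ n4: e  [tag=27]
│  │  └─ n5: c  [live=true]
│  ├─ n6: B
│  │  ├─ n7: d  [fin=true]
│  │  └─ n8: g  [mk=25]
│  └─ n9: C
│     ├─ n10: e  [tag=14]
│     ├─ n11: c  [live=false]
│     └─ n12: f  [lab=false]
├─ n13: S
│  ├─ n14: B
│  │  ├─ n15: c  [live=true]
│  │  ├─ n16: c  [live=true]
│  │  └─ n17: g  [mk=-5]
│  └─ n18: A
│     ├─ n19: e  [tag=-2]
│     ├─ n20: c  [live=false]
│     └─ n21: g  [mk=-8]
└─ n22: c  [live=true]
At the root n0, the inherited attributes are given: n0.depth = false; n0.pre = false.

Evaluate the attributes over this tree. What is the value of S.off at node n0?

14

1. n0.depth = false  [given at root]
2. n0.pre = false  [given at root]
3. n1.acc = 9  [9]
4. n2.cnt = false  [A.acc > 9]
5. n2.acc = 14  [14]
6. n3.fin = false  [terminal]
7. n4.tag = 27  [terminal]
8. n5.live = true  [terminal]
9. n2.hot = -8  [(if B.cnt then B.acc else e.tag) - 35]
10. n6.cnt = false  [false]
11. n6.acc = 2  [A.acc * 2 - 16]
12. n7.fin = true  [terminal]
13. n8.mk = 25  [terminal]
14. n6.hot = -1  [g.mk + B.acc - 28]
15. n9.idx = 22  [B₁.hot + A.acc + 14]
16. n10.tag = 14  [terminal]
17. n11.live = false  [terminal]
18. n12.lab = false  [terminal]
19. n9.ok = false  [e.tag > 14]
20. n9.val = true  [C.idx > 21]
21. n9.acc = "rz"  ["rz"]
22. n1.lab = true  [C.val == true]
23. n13.depth = false  [S₀.depth and A.lab]
24. n13.pre = false  [S₀.depth and S₀.pre]
25. n14.cnt = false  [S.pre == true]
26. n14.acc = 7  [7]
27. n15.live = true  [terminal]
28. n16.live = true  [terminal]
29. n17.mk = -5  [terminal]
30. n14.hot = 4  [B.acc * -1 + 11]
31. n18.acc = 17  [17]
32. n19.tag = -2  [terminal]
33. n20.live = false  [terminal]
34. n21.mk = -8  [terminal]
35. n18.lab = true  [e.tag == -2]
36. n13.lim = -9  [B.hot - 13]
37. n13.off = 29  [B.hot * 3 + 17]
38. n22.live = true  [terminal]
39. n0.lim = 15  [(if S₀.pre then S₁.off else S₁.lim) + 24]
40. n0.off = 14  [S₁.off - 15]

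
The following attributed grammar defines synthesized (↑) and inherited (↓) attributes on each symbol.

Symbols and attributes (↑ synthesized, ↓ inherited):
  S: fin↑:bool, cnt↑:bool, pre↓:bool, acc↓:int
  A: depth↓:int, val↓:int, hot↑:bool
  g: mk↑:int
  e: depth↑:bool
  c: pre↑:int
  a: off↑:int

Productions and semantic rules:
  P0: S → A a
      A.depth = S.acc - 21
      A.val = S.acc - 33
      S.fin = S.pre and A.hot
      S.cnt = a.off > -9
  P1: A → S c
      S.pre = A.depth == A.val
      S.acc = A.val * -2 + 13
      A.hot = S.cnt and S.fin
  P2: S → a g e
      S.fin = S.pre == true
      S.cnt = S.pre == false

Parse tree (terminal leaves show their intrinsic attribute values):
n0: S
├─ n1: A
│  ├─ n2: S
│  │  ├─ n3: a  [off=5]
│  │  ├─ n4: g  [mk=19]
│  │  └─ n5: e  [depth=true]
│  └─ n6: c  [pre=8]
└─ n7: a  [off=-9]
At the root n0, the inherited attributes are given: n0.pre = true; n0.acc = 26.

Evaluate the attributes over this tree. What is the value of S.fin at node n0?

1. n0.pre = true  [given at root]
2. n0.acc = 26  [given at root]
3. n1.depth = 5  [S.acc - 21]
4. n1.val = -7  [S.acc - 33]
5. n2.pre = false  [A.depth == A.val]
6. n2.acc = 27  [A.val * -2 + 13]
7. n3.off = 5  [terminal]
8. n4.mk = 19  [terminal]
9. n5.depth = true  [terminal]
10. n2.fin = false  [S.pre == true]
11. n2.cnt = true  [S.pre == false]
12. n6.pre = 8  [terminal]
13. n1.hot = false  [S.cnt and S.fin]
14. n7.off = -9  [terminal]
15. n0.fin = false  [S.pre and A.hot]
16. n0.cnt = false  [a.off > -9]

false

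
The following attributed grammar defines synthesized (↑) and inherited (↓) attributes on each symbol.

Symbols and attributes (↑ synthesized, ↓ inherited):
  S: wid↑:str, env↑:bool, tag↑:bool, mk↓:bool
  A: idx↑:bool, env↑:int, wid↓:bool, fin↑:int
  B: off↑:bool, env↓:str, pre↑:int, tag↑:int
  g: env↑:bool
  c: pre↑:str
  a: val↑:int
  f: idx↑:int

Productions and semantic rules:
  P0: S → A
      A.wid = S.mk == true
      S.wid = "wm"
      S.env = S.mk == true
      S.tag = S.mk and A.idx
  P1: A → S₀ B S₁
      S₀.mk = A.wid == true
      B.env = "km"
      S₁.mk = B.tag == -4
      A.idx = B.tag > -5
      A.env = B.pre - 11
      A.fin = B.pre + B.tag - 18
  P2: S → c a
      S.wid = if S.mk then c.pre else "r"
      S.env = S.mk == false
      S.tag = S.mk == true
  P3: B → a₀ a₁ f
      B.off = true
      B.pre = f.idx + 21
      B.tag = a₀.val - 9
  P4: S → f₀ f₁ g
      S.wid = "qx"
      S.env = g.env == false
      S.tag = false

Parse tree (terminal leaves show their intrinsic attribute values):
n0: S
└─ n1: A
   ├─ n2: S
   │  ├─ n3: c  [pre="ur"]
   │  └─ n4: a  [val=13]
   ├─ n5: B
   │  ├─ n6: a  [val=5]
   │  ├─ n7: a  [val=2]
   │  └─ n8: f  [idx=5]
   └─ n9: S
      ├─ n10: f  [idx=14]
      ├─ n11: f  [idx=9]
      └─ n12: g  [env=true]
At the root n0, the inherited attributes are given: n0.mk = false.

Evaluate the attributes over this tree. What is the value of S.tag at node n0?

false

1. n0.mk = false  [given at root]
2. n1.wid = false  [S.mk == true]
3. n2.mk = false  [A.wid == true]
4. n3.pre = "ur"  [terminal]
5. n4.val = 13  [terminal]
6. n2.wid = "r"  [if S.mk then c.pre else "r"]
7. n2.env = true  [S.mk == false]
8. n2.tag = false  [S.mk == true]
9. n5.env = "km"  ["km"]
10. n6.val = 5  [terminal]
11. n7.val = 2  [terminal]
12. n8.idx = 5  [terminal]
13. n5.off = true  [true]
14. n5.pre = 26  [f.idx + 21]
15. n5.tag = -4  [a₀.val - 9]
16. n9.mk = true  [B.tag == -4]
17. n10.idx = 14  [terminal]
18. n11.idx = 9  [terminal]
19. n12.env = true  [terminal]
20. n9.wid = "qx"  ["qx"]
21. n9.env = false  [g.env == false]
22. n9.tag = false  [false]
23. n1.idx = true  [B.tag > -5]
24. n1.env = 15  [B.pre - 11]
25. n1.fin = 4  [B.pre + B.tag - 18]
26. n0.wid = "wm"  ["wm"]
27. n0.env = false  [S.mk == true]
28. n0.tag = false  [S.mk and A.idx]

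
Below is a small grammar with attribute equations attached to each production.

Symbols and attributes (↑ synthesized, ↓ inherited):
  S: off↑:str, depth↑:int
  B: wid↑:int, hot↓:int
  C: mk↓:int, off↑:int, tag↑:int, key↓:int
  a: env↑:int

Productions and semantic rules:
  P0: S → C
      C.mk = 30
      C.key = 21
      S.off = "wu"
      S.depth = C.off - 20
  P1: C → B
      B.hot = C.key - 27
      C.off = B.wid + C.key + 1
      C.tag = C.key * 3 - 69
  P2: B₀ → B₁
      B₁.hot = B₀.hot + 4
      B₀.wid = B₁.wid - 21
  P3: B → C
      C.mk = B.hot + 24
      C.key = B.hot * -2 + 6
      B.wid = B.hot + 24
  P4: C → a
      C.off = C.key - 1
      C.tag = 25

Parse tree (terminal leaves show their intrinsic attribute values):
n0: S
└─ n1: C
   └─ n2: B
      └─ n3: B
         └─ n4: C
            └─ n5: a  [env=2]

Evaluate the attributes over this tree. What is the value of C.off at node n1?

23

1. n1.mk = 30  [30]
2. n1.key = 21  [21]
3. n2.hot = -6  [C.key - 27]
4. n3.hot = -2  [B₀.hot + 4]
5. n4.mk = 22  [B.hot + 24]
6. n4.key = 10  [B.hot * -2 + 6]
7. n5.env = 2  [terminal]
8. n4.off = 9  [C.key - 1]
9. n4.tag = 25  [25]
10. n3.wid = 22  [B.hot + 24]
11. n2.wid = 1  [B₁.wid - 21]
12. n1.off = 23  [B.wid + C.key + 1]
13. n1.tag = -6  [C.key * 3 - 69]
14. n0.off = "wu"  ["wu"]
15. n0.depth = 3  [C.off - 20]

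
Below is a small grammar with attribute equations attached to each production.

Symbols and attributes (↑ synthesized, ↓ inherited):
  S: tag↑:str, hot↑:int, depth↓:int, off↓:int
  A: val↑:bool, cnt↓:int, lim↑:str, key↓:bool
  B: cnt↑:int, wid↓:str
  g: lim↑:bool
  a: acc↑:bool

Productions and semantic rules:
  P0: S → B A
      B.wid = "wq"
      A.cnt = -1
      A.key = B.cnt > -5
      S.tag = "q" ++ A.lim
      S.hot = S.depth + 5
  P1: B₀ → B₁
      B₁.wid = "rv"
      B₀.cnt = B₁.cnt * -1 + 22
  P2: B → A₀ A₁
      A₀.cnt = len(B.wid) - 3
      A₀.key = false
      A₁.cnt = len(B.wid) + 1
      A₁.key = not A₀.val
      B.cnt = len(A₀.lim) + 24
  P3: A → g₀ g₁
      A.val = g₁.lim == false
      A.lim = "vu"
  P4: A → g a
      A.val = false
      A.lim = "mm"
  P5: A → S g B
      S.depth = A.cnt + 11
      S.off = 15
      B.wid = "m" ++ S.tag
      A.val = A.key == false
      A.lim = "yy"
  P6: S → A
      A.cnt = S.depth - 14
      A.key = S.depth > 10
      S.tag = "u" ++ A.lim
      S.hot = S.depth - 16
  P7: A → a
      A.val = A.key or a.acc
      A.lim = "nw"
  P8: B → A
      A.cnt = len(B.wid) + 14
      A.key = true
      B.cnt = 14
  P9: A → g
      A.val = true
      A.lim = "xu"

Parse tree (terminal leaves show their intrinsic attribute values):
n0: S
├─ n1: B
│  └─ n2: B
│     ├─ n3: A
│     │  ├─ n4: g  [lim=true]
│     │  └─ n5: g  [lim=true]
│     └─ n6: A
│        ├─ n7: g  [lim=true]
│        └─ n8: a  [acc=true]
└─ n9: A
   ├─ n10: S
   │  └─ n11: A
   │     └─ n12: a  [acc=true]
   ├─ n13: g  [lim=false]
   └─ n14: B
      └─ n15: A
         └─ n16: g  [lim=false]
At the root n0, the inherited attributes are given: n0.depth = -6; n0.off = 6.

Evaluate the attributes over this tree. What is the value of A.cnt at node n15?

18

1. n0.depth = -6  [given at root]
2. n0.off = 6  [given at root]
3. n1.wid = "wq"  ["wq"]
4. n2.wid = "rv"  ["rv"]
5. n3.cnt = -1  [len(B.wid) - 3]
6. n3.key = false  [false]
7. n4.lim = true  [terminal]
8. n5.lim = true  [terminal]
9. n3.val = false  [g₁.lim == false]
10. n3.lim = "vu"  ["vu"]
11. n6.cnt = 3  [len(B.wid) + 1]
12. n6.key = true  [not A₀.val]
13. n7.lim = true  [terminal]
14. n8.acc = true  [terminal]
15. n6.val = false  [false]
16. n6.lim = "mm"  ["mm"]
17. n2.cnt = 26  [len(A₀.lim) + 24]
18. n1.cnt = -4  [B₁.cnt * -1 + 22]
19. n9.cnt = -1  [-1]
20. n9.key = true  [B.cnt > -5]
21. n10.depth = 10  [A.cnt + 11]
22. n10.off = 15  [15]
23. n11.cnt = -4  [S.depth - 14]
24. n11.key = false  [S.depth > 10]
25. n12.acc = true  [terminal]
26. n11.val = true  [A.key or a.acc]
27. n11.lim = "nw"  ["nw"]
28. n10.tag = "unw"  ["u" ++ A.lim]
29. n10.hot = -6  [S.depth - 16]
30. n13.lim = false  [terminal]
31. n14.wid = "munw"  ["m" ++ S.tag]
32. n15.cnt = 18  [len(B.wid) + 14]
33. n15.key = true  [true]
34. n16.lim = false  [terminal]
35. n15.val = true  [true]
36. n15.lim = "xu"  ["xu"]
37. n14.cnt = 14  [14]
38. n9.val = false  [A.key == false]
39. n9.lim = "yy"  ["yy"]
40. n0.tag = "qyy"  ["q" ++ A.lim]
41. n0.hot = -1  [S.depth + 5]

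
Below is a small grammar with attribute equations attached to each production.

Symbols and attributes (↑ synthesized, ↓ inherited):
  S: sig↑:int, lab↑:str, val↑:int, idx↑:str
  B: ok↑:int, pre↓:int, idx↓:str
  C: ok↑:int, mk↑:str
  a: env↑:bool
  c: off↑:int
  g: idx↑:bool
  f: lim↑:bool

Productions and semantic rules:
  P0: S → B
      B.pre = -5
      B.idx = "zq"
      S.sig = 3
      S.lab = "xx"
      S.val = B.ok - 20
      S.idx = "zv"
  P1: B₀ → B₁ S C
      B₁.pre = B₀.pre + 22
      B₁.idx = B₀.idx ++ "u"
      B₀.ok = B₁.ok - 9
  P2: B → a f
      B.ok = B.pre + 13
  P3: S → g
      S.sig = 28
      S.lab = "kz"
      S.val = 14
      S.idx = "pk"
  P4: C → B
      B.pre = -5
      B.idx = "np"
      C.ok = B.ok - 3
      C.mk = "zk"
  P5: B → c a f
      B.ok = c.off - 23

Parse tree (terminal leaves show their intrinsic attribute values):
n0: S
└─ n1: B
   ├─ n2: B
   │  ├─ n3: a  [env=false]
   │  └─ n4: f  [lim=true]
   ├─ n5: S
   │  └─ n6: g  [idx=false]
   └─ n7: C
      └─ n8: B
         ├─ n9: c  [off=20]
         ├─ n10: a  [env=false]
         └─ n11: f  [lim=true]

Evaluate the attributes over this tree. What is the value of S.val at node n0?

1. n1.pre = -5  [-5]
2. n1.idx = "zq"  ["zq"]
3. n2.pre = 17  [B₀.pre + 22]
4. n2.idx = "zqu"  [B₀.idx ++ "u"]
5. n3.env = false  [terminal]
6. n4.lim = true  [terminal]
7. n2.ok = 30  [B.pre + 13]
8. n6.idx = false  [terminal]
9. n5.sig = 28  [28]
10. n5.lab = "kz"  ["kz"]
11. n5.val = 14  [14]
12. n5.idx = "pk"  ["pk"]
13. n8.pre = -5  [-5]
14. n8.idx = "np"  ["np"]
15. n9.off = 20  [terminal]
16. n10.env = false  [terminal]
17. n11.lim = true  [terminal]
18. n8.ok = -3  [c.off - 23]
19. n7.ok = -6  [B.ok - 3]
20. n7.mk = "zk"  ["zk"]
21. n1.ok = 21  [B₁.ok - 9]
22. n0.sig = 3  [3]
23. n0.lab = "xx"  ["xx"]
24. n0.val = 1  [B.ok - 20]
25. n0.idx = "zv"  ["zv"]

1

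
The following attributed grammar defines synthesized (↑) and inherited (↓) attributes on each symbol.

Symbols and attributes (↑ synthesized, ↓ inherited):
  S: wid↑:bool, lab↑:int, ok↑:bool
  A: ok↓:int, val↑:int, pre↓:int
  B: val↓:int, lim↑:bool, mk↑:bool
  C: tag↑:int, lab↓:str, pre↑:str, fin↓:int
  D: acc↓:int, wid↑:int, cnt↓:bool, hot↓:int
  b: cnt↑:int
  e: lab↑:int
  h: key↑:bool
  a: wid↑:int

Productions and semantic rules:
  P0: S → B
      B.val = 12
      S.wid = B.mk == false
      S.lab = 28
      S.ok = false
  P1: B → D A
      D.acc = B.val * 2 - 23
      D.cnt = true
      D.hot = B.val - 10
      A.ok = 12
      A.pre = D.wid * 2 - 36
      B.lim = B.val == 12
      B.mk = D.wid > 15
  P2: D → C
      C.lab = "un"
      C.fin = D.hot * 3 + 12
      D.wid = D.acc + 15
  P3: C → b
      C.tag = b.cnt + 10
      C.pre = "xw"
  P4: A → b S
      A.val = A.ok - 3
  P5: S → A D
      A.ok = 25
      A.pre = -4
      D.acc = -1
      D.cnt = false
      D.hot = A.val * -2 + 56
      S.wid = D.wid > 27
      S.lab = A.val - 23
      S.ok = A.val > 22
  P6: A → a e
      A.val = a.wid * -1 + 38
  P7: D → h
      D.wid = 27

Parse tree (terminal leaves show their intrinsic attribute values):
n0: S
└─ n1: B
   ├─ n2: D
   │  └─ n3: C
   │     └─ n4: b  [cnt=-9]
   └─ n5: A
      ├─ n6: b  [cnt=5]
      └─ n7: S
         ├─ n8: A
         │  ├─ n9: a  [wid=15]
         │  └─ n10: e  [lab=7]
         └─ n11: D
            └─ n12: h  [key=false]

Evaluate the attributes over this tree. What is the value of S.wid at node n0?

1. n1.val = 12  [12]
2. n2.acc = 1  [B.val * 2 - 23]
3. n2.cnt = true  [true]
4. n2.hot = 2  [B.val - 10]
5. n3.lab = "un"  ["un"]
6. n3.fin = 18  [D.hot * 3 + 12]
7. n4.cnt = -9  [terminal]
8. n3.tag = 1  [b.cnt + 10]
9. n3.pre = "xw"  ["xw"]
10. n2.wid = 16  [D.acc + 15]
11. n5.ok = 12  [12]
12. n5.pre = -4  [D.wid * 2 - 36]
13. n6.cnt = 5  [terminal]
14. n8.ok = 25  [25]
15. n8.pre = -4  [-4]
16. n9.wid = 15  [terminal]
17. n10.lab = 7  [terminal]
18. n8.val = 23  [a.wid * -1 + 38]
19. n11.acc = -1  [-1]
20. n11.cnt = false  [false]
21. n11.hot = 10  [A.val * -2 + 56]
22. n12.key = false  [terminal]
23. n11.wid = 27  [27]
24. n7.wid = false  [D.wid > 27]
25. n7.lab = 0  [A.val - 23]
26. n7.ok = true  [A.val > 22]
27. n5.val = 9  [A.ok - 3]
28. n1.lim = true  [B.val == 12]
29. n1.mk = true  [D.wid > 15]
30. n0.wid = false  [B.mk == false]
31. n0.lab = 28  [28]
32. n0.ok = false  [false]

false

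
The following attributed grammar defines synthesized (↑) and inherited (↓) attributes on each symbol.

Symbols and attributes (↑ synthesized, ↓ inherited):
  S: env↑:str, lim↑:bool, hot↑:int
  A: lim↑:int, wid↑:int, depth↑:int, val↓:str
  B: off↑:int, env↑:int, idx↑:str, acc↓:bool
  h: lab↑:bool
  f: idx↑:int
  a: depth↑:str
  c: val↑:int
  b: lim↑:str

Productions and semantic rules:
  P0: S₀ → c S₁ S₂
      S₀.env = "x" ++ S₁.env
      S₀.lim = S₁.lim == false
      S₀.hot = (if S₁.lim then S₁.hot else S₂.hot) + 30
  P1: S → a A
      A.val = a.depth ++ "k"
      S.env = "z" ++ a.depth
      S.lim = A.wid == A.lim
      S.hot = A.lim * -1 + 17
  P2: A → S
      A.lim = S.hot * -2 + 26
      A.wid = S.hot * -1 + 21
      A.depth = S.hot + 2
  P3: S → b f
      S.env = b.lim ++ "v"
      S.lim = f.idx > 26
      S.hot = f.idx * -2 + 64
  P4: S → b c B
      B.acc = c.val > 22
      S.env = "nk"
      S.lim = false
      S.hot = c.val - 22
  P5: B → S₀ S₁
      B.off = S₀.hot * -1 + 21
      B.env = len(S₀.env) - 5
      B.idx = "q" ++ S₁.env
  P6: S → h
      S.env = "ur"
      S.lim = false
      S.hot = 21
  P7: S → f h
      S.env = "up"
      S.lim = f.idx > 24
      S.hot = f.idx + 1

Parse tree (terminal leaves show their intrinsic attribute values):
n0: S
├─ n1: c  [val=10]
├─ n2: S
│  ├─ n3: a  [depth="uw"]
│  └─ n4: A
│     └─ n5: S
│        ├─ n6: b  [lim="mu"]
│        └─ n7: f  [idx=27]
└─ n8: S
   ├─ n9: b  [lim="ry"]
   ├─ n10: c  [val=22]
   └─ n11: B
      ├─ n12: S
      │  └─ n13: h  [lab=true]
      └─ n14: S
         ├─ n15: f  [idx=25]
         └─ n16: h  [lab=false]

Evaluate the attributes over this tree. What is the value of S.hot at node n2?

1. n1.val = 10  [terminal]
2. n3.depth = "uw"  [terminal]
3. n4.val = "uwk"  [a.depth ++ "k"]
4. n6.lim = "mu"  [terminal]
5. n7.idx = 27  [terminal]
6. n5.env = "muv"  [b.lim ++ "v"]
7. n5.lim = true  [f.idx > 26]
8. n5.hot = 10  [f.idx * -2 + 64]
9. n4.lim = 6  [S.hot * -2 + 26]
10. n4.wid = 11  [S.hot * -1 + 21]
11. n4.depth = 12  [S.hot + 2]
12. n2.env = "zuw"  ["z" ++ a.depth]
13. n2.lim = false  [A.wid == A.lim]
14. n2.hot = 11  [A.lim * -1 + 17]
15. n9.lim = "ry"  [terminal]
16. n10.val = 22  [terminal]
17. n11.acc = false  [c.val > 22]
18. n13.lab = true  [terminal]
19. n12.env = "ur"  ["ur"]
20. n12.lim = false  [false]
21. n12.hot = 21  [21]
22. n15.idx = 25  [terminal]
23. n16.lab = false  [terminal]
24. n14.env = "up"  ["up"]
25. n14.lim = true  [f.idx > 24]
26. n14.hot = 26  [f.idx + 1]
27. n11.off = 0  [S₀.hot * -1 + 21]
28. n11.env = -3  [len(S₀.env) - 5]
29. n11.idx = "qup"  ["q" ++ S₁.env]
30. n8.env = "nk"  ["nk"]
31. n8.lim = false  [false]
32. n8.hot = 0  [c.val - 22]
33. n0.env = "xzuw"  ["x" ++ S₁.env]
34. n0.lim = true  [S₁.lim == false]
35. n0.hot = 30  [(if S₁.lim then S₁.hot else S₂.hot) + 30]

11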